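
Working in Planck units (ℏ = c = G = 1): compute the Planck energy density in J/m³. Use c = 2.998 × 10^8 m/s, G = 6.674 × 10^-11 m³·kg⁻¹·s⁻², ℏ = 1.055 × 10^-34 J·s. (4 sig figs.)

Dimensional analysis gives u_P = c⁷/(ℏG²).
  = 2.177 × 10^59 / 4.699 × 10^-55
  = 4.632 × 10^113 J/m³

4.632 × 10^113 J/m³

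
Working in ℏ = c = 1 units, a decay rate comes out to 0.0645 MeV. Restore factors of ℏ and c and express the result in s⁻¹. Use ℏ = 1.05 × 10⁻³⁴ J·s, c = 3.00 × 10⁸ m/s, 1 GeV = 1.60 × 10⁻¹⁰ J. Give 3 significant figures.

A rate is [E]/ℏ; divide by ℏ.
1 GeV → 1/ℏ × (1 GeV in J) = 1.52 × 10²⁴ s⁻¹.
Convert the energy scale: 0.0645 MeV = 6.45 × 10⁻⁵ GeV.
Result: 6.45 × 10⁻⁵ × 1.52 × 10²⁴ = 9.83 × 10¹⁹ s⁻¹.

9.83 × 10¹⁹ s⁻¹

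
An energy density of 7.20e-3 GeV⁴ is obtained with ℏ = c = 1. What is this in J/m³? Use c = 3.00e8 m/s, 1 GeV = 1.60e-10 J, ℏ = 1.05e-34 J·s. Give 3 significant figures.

[E]/[L]³ = [E]⁴/(ℏc)³; restore (ℏc)⁻³.
1 GeV⁴ → 1/(ℏc)³ × (1 GeV in J)⁴ = 2.10e37 J/m³.
Result: 7.20e-3 × 2.10e37 = 1.51e35 J/m³.

1.51e35 J/m³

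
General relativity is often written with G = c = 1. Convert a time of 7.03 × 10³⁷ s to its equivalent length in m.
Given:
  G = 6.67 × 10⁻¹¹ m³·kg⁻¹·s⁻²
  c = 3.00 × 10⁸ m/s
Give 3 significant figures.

Time → length via c.
7.03 × 10³⁷ s × (c) = 2.11 × 10⁴⁶ m

2.11 × 10⁴⁶ m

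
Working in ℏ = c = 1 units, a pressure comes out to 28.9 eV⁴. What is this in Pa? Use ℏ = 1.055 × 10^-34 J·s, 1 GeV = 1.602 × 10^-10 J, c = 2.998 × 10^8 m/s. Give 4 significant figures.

Pressure is [E]/[L]³ = [E]⁴/(ℏc)³.
1 GeV⁴ → 1/(ℏc)³ × (1 GeV in J)⁴ = 2.082 × 10^37 Pa.
Convert the energy scale: 28.9 eV⁴ = 2.89 × 10^-35 GeV⁴.
Result: 2.89 × 10^-35 × 2.082 × 10^37 = 601.6 Pa.

601.6 Pa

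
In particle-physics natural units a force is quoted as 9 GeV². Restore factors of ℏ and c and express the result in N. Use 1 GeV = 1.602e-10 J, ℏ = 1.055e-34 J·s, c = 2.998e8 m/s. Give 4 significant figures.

Force is [E]/[L] = [E]²/(ℏc); restore (ℏc)⁻¹.
1 GeV² → 1/(ℏc) × (1 GeV in J)² = 8.114e5 N.
Result: 9 × 8.114e5 = 7.303e6 N.

7.303e6 N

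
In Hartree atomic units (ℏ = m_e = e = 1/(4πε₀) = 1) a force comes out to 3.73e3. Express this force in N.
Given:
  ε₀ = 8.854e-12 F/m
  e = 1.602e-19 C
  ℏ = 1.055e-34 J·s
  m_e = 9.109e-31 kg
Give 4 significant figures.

One atomic unit of force: F_au = E_h/a₀ = m_e²e⁶/((4πε₀)³ℏ⁴) = 8.220e-8 N.
3.73e3 × 8.220e-8 N = 3.066e-4 N

3.066e-4 N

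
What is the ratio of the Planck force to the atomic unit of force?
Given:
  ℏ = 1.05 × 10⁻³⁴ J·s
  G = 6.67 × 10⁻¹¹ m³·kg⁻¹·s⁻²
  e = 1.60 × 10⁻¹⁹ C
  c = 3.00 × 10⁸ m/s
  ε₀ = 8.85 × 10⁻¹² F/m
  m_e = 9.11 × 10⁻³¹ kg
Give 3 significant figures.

Planck force: F_P = c⁴/G = 1.21 × 10⁴⁴ N
atomic unit of force: F_au = E_h/a₀ = m_e²e⁶/((4πε₀)³ℏ⁴) = 8.33 × 10⁻⁸ N
ratio = 1.21 × 10⁴⁴ / 8.33 × 10⁻⁸ = 1.46 × 10⁵¹

1.46 × 10⁵¹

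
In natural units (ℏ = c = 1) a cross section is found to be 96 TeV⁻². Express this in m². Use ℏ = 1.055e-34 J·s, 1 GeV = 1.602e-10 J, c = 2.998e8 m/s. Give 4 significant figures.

3.742e-36 m²

Area is [L]² = [E]⁻²·(ℏc)²; restore (ℏc)².
1 GeV⁻² → (ℏc)² × (1 GeV in J)⁻² = 3.898e-32 m².
Convert the energy scale: 96 TeV⁻² = 9.60e-5 GeV⁻².
Result: 9.60e-5 × 3.898e-32 = 3.742e-36 m².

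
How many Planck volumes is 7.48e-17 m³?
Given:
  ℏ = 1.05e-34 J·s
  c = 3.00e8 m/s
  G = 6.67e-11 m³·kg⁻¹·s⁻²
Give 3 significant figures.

1.79e88

Planck volume: V_P = (ℏG/c³)^(3/2) = 4.18e-105 m³.
7.48e-17 / 4.18e-105 = 1.79e88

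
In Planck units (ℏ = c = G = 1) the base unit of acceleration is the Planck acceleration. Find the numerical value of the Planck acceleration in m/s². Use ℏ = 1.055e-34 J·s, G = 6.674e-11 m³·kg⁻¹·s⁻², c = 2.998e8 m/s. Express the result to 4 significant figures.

5.560e51 m/s²

a_P = √(c⁷/(ℏG))
  = √(3.092e103)
  = 5.560e51 m/s²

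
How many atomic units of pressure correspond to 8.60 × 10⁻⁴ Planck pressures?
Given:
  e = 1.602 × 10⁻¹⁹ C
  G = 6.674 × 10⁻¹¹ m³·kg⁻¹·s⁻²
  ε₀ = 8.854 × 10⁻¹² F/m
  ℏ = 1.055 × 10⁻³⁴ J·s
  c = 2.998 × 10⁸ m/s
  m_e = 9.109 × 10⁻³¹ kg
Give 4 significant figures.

Planck pressure: p_P = c⁷/(ℏG²) = 4.632 × 10¹¹³ Pa
atomic unit of pressure: P_au = E_h/a₀³ = m_e⁴e¹⁰/((4πε₀)⁵ℏ⁸) = 2.929 × 10¹³ Pa
8.60 × 10⁻⁴ × 4.632 × 10¹¹³ / 2.929 × 10¹³ = 1.360 × 10⁹⁷

1.360 × 10⁹⁷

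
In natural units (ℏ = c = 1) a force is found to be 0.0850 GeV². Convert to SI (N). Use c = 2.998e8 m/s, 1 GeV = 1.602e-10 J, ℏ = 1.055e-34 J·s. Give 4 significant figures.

Force is [E]/[L] = [E]²/(ℏc); restore (ℏc)⁻¹.
1 GeV² → 1/(ℏc) × (1 GeV in J)² = 8.114e5 N.
Result: 0.0850 × 8.114e5 = 6.897e4 N.

6.897e4 N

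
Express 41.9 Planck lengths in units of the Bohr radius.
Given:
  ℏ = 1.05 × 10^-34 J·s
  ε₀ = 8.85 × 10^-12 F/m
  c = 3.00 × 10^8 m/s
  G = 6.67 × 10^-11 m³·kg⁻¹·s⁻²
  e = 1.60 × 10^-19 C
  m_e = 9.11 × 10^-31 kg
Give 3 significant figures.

Planck length: ℓ_P = √(ℏG/c³) = 1.61 × 10^-35 m
Bohr radius: a₀ = 4πε₀ℏ²/(m_e e²) = 5.26 × 10^-11 m
41.9 × 1.61 × 10^-35 / 5.26 × 10^-11 = 1.28 × 10^-23

1.28 × 10^-23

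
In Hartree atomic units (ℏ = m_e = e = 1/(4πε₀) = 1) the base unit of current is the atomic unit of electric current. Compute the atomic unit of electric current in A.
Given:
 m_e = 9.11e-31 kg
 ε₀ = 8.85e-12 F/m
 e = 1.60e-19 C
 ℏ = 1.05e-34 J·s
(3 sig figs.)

I_au = e E_h/ℏ = m_e e⁵/((4πε₀)²ℏ³)
E_h = 4.38e-18 J
e·E_h/ℏ = 6.67e-3 A

6.67e-3 A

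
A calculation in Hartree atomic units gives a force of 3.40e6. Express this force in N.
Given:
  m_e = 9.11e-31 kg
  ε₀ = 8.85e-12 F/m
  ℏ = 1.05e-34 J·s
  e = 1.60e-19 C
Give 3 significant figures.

One atomic unit of force: F_au = E_h/a₀ = m_e²e⁶/((4πε₀)³ℏ⁴) = 8.33e-8 N.
3.40e6 × 8.33e-8 N = 0.283 N

0.283 N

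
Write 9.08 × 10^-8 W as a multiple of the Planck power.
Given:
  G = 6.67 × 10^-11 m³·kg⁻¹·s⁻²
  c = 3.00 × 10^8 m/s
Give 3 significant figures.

2.49 × 10^-60

Planck power: P_P = c⁵/G = 3.64 × 10^52 W.
9.08 × 10^-8 / 3.64 × 10^52 = 2.49 × 10^-60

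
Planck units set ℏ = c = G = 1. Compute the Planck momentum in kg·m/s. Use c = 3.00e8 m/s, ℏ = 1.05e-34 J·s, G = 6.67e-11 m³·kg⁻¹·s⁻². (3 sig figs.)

Dimensional analysis gives p_P = √(ℏc³/G).
  = √(42.5)
  = 6.52 kg·m/s

6.52 kg·m/s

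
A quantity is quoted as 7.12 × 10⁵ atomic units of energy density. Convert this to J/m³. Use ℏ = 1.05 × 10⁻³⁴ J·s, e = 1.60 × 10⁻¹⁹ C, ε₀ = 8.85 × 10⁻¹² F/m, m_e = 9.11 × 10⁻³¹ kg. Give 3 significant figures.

One atomic unit of energy density: u_au = E_h/a₀³ = m_e⁴e¹⁰/((4πε₀)⁵ℏ⁸) = 3.01 × 10¹³ J/m³.
7.12 × 10⁵ × 3.01 × 10¹³ J/m³ = 2.15 × 10¹⁹ J/m³

2.15 × 10¹⁹ J/m³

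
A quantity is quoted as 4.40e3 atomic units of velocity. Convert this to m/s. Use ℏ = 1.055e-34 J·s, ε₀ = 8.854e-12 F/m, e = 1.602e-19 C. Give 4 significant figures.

9.620e9 m/s

One atomic unit of velocity: v_au = e²/(4πε₀ℏ) = 2.186e6 m/s.
4.40e3 × 2.186e6 m/s = 9.620e9 m/s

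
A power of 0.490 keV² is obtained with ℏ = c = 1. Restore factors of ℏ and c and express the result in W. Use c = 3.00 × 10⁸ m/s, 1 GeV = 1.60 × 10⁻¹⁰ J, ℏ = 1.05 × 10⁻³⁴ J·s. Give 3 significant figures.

119 W

Power is [E]/[T] = [E]²/ℏ.
1 GeV² → 1/ℏ × (1 GeV in J)² = 2.44 × 10¹⁴ W.
Convert the energy scale: 0.490 keV² = 4.90 × 10⁻¹³ GeV².
Result: 4.90 × 10⁻¹³ × 2.44 × 10¹⁴ = 119 W.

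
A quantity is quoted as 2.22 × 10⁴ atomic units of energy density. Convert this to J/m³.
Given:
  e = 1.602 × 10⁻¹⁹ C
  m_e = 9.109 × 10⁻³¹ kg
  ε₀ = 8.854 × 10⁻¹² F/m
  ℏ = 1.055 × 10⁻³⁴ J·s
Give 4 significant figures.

One atomic unit of energy density: u_au = E_h/a₀³ = m_e⁴e¹⁰/((4πε₀)⁵ℏ⁸) = 2.929 × 10¹³ J/m³.
2.22 × 10⁴ × 2.929 × 10¹³ J/m³ = 6.503 × 10¹⁷ J/m³

6.503 × 10¹⁷ J/m³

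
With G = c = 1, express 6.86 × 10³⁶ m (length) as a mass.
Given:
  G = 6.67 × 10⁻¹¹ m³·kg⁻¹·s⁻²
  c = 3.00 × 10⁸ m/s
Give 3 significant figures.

9.26 × 10⁶³ kg

Length → mass via c²/G.
6.86 × 10³⁶ m × (c²/G) = 9.26 × 10⁶³ kg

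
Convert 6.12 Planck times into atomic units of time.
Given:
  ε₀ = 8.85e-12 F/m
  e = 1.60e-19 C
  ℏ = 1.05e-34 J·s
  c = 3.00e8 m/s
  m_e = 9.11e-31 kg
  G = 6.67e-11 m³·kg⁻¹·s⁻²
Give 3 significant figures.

Planck time: t_P = √(ℏG/c⁵) = 5.37e-44 s
atomic unit of time: τ_au = (4πε₀)²ℏ³/(m_e e⁴) = 2.40e-17 s
6.12 × 5.37e-44 / 2.40e-17 = 1.37e-26

1.37e-26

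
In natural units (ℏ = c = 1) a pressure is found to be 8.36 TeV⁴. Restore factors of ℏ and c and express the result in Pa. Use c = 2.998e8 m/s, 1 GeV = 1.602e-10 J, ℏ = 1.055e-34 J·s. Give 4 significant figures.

Pressure is [E]/[L]³ = [E]⁴/(ℏc)³.
1 GeV⁴ → 1/(ℏc)³ × (1 GeV in J)⁴ = 2.082e37 Pa.
Convert the energy scale: 8.36 TeV⁴ = 8.36e12 GeV⁴.
Result: 8.36e12 × 2.082e37 = 1.740e50 Pa.

1.740e50 Pa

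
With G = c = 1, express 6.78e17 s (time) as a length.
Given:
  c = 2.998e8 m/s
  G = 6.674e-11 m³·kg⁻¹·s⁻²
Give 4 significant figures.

2.033e26 m

Time → length via c.
6.78e17 s × (c) = 2.033e26 m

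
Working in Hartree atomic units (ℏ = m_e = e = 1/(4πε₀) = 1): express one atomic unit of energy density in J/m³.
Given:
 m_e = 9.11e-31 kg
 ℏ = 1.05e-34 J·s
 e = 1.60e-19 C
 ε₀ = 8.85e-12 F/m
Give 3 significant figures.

The unique combination of the constants set to 1 with dimensions of energy density is u_au = E_h/a₀³ = m_e⁴e¹⁰/((4πε₀)⁵ℏ⁸).
E_h = 4.38e-18 J
a₀ = 5.26e-11 m
E_h/a₀³ = 3.01e13 J/m³

3.01e13 J/m³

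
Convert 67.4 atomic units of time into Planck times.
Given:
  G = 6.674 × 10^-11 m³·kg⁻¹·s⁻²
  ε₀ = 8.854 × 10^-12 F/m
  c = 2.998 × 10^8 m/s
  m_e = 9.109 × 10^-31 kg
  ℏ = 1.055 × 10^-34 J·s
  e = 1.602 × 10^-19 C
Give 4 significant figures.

3.029 × 10^28

atomic unit of time: τ_au = (4πε₀)²ℏ³/(m_e e⁴) = 2.423 × 10^-17 s
Planck time: t_P = √(ℏG/c⁵) = 5.392 × 10^-44 s
67.4 × 2.423 × 10^-17 / 5.392 × 10^-44 = 3.029 × 10^28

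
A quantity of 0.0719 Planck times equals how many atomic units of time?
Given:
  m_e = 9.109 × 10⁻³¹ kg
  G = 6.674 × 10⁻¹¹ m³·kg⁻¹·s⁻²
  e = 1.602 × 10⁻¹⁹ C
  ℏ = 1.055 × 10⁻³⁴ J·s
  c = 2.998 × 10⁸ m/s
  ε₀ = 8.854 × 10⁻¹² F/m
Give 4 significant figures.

1.600 × 10⁻²⁸

Planck time: t_P = √(ℏG/c⁵) = 5.392 × 10⁻⁴⁴ s
atomic unit of time: τ_au = (4πε₀)²ℏ³/(m_e e⁴) = 2.423 × 10⁻¹⁷ s
0.0719 × 5.392 × 10⁻⁴⁴ / 2.423 × 10⁻¹⁷ = 1.600 × 10⁻²⁸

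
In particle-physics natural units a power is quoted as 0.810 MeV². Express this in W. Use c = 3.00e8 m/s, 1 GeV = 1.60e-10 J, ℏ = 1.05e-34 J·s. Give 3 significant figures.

1.97e8 W

Power is [E]/[T] = [E]²/ℏ.
1 GeV² → 1/ℏ × (1 GeV in J)² = 2.44e14 W.
Convert the energy scale: 0.810 MeV² = 8.10e-7 GeV².
Result: 8.10e-7 × 2.44e14 = 1.97e8 W.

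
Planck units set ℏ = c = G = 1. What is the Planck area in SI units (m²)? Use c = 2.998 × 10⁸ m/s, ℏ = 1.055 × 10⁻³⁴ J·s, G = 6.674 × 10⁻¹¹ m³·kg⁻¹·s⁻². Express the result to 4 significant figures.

From ℏ = c = G = 1 the area scale is A_P = ℏG/c³.
  = 7.041 × 10⁻⁴⁵ / 2.695 × 10²⁵
  = 2.613 × 10⁻⁷⁰ m²

2.613 × 10⁻⁷⁰ m²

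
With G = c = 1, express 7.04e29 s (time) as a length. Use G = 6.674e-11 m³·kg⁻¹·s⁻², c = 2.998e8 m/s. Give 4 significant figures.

Time → length via c.
7.04e29 s × (c) = 2.111e38 m

2.111e38 m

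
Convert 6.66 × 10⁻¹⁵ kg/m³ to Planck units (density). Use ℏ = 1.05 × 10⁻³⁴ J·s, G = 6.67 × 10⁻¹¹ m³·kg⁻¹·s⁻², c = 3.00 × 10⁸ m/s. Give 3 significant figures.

1.28 × 10⁻¹¹¹

Planck density: ρ_P = c⁵/(ℏG²) = 5.20 × 10⁹⁶ kg/m³.
6.66 × 10⁻¹⁵ / 5.20 × 10⁹⁶ = 1.28 × 10⁻¹¹¹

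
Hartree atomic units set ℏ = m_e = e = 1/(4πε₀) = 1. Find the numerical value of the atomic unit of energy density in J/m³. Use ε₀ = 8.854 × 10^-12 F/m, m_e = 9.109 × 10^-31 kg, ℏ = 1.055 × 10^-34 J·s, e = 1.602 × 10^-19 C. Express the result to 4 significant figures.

Dimensional analysis gives u_au = E_h/a₀³ = m_e⁴e¹⁰/((4πε₀)⁵ℏ⁸).
E_h = 4.354 × 10^-18 J
a₀ = 5.297 × 10^-11 m
E_h/a₀³ = 2.929 × 10^13 J/m³

2.929 × 10^13 J/m³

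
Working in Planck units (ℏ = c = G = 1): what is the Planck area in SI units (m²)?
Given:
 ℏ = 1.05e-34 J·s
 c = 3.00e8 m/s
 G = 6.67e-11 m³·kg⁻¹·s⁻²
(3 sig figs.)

From ℏ = c = G = 1 the area scale is A_P = ℏG/c³.
  = 7.00e-45 / 2.70e25
  = 2.59e-70 m²

2.59e-70 m²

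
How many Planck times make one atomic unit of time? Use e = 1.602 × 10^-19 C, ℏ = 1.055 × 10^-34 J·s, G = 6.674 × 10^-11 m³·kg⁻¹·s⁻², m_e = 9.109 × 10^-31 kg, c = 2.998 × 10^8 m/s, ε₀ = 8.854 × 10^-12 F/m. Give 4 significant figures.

4.494 × 10^26

atomic unit of time: τ_au = (4πε₀)²ℏ³/(m_e e⁴) = 2.423 × 10^-17 s
Planck time: t_P = √(ℏG/c⁵) = 5.392 × 10^-44 s
ratio = 2.423 × 10^-17 / 5.392 × 10^-44 = 4.494 × 10^26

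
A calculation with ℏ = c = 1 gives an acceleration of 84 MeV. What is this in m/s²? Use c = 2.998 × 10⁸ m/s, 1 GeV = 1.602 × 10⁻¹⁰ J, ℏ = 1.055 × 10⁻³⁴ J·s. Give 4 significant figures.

3.824 × 10³¹ m/s²

Acceleration is [L]/[T]² = c·[E]/ℏ.
1 GeV → c/ℏ × (1 GeV in J) = 4.552 × 10³² m/s².
Convert the energy scale: 84 MeV = 0.0840 GeV.
Result: 0.0840 × 4.552 × 10³² = 3.824 × 10³¹ m/s².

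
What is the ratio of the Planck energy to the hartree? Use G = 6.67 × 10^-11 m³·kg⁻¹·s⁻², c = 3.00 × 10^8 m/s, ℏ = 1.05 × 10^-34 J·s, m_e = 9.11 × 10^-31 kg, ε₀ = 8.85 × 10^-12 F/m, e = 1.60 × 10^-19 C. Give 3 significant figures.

4.47 × 10^26

Planck energy: E_P = √(ℏc⁵/G) = 1.96 × 10^9 J
hartree: E_h = m_e e⁴/(4πε₀ℏ)² = 4.38 × 10^-18 J
ratio = 1.96 × 10^9 / 4.38 × 10^-18 = 4.47 × 10^26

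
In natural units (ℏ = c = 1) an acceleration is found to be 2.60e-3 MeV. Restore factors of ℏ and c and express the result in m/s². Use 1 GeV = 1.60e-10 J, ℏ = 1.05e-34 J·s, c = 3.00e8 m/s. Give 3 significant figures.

1.19e27 m/s²

Acceleration is [L]/[T]² = c·[E]/ℏ.
1 GeV → c/ℏ × (1 GeV in J) = 4.57e32 m/s².
Convert the energy scale: 2.60e-3 MeV = 2.60e-6 GeV.
Result: 2.60e-6 × 4.57e32 = 1.19e27 m/s².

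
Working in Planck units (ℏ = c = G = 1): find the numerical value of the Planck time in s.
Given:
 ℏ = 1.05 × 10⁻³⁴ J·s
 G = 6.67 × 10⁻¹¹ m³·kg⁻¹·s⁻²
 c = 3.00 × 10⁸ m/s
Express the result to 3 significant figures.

Dimensional analysis gives t_P = √(ℏG/c⁵).
  = √(2.88 × 10⁻⁸⁷)
  = 5.37 × 10⁻⁴⁴ s

5.37 × 10⁻⁴⁴ s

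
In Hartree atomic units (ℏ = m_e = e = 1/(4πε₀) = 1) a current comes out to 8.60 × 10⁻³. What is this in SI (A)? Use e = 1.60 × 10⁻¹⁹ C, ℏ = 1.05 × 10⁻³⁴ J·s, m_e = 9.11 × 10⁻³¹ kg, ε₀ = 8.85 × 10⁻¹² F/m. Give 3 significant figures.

One atomic unit of electric current: I_au = e E_h/ℏ = m_e e⁵/((4πε₀)²ℏ³) = 6.67 × 10⁻³ A.
8.60 × 10⁻³ × 6.67 × 10⁻³ A = 5.74 × 10⁻⁵ A

5.74 × 10⁻⁵ A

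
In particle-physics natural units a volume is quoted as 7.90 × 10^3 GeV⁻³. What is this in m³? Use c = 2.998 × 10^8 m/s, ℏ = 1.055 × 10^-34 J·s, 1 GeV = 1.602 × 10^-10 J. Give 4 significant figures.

6.080 × 10^-44 m³

Volume is [L]³ = [E]⁻³·(ℏc)³.
1 GeV⁻³ → (ℏc)³ × (1 GeV in J)⁻³ = 7.696 × 10^-48 m³.
Result: 7.90 × 10^3 × 7.696 × 10^-48 = 6.080 × 10^-44 m³.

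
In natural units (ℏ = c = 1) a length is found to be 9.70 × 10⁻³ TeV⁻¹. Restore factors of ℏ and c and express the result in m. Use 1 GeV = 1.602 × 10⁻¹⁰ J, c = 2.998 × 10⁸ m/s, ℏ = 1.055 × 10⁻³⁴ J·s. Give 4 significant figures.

1.915 × 10⁻²¹ m

A length is [E]⁻¹ in ℏ=c=1; restore one factor of ℏc.
1 GeV⁻¹ → ℏc × (1 GeV in J)⁻¹ = 1.974 × 10⁻¹⁶ m.
Convert the energy scale: 9.70 × 10⁻³ TeV⁻¹ = 9.70 × 10⁻⁶ GeV⁻¹.
Result: 9.70 × 10⁻⁶ × 1.974 × 10⁻¹⁶ = 1.915 × 10⁻²¹ m.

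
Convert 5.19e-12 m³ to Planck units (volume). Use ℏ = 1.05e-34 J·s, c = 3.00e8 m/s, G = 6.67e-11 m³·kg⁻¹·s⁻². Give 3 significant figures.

1.24e93

Planck volume: V_P = (ℏG/c³)^(3/2) = 4.18e-105 m³.
5.19e-12 / 4.18e-105 = 1.24e93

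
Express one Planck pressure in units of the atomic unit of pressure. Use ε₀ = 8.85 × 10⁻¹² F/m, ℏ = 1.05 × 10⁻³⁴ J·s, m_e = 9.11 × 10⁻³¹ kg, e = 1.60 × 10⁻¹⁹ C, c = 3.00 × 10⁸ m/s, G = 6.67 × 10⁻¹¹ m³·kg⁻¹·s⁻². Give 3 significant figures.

Planck pressure: p_P = c⁷/(ℏG²) = 4.68 × 10¹¹³ Pa
atomic unit of pressure: P_au = E_h/a₀³ = m_e⁴e¹⁰/((4πε₀)⁵ℏ⁸) = 3.01 × 10¹³ Pa
ratio = 4.68 × 10¹¹³ / 3.01 × 10¹³ = 1.55 × 10¹⁰⁰

1.55 × 10¹⁰⁰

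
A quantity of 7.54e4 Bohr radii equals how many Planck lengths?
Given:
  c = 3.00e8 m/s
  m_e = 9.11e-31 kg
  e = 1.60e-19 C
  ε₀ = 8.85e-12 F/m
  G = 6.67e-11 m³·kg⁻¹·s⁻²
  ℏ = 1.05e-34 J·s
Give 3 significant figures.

Bohr radius: a₀ = 4πε₀ℏ²/(m_e e²) = 5.26e-11 m
Planck length: ℓ_P = √(ℏG/c³) = 1.61e-35 m
7.54e4 × 5.26e-11 / 1.61e-35 = 2.46e29

2.46e29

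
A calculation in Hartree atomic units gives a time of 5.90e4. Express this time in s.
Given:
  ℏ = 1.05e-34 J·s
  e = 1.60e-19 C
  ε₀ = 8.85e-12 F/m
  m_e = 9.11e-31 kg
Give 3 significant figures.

1.41e-12 s

One atomic unit of time: τ_au = (4πε₀)²ℏ³/(m_e e⁴) = 2.40e-17 s.
5.90e4 × 2.40e-17 s = 1.41e-12 s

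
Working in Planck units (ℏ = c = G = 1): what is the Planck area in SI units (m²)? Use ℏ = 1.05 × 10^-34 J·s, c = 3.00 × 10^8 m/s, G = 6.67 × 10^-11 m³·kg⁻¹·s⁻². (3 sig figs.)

2.59 × 10^-70 m²

Dimensional analysis gives A_P = ℏG/c³.
  = 7.00 × 10^-45 / 2.70 × 10^25
  = 2.59 × 10^-70 m²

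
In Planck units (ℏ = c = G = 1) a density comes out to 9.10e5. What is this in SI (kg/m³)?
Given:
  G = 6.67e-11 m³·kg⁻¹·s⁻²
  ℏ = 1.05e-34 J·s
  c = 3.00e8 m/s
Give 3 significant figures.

One Planck density: ρ_P = c⁵/(ℏG²) = 5.20e96 kg/m³.
9.10e5 × 5.20e96 kg/m³ = 4.73e102 kg/m³

4.73e102 kg/m³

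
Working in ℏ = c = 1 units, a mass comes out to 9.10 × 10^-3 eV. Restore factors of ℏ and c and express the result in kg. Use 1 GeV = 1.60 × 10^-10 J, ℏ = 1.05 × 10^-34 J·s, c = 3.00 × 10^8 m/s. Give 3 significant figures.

Mass is [E]/c²; divide by c².
1 GeV → 1/c² × (1 GeV in J) = 1.78 × 10^-27 kg.
Convert the energy scale: 9.10 × 10^-3 eV = 9.10 × 10^-12 GeV.
Result: 9.10 × 10^-12 × 1.78 × 10^-27 = 1.62 × 10^-38 kg.

1.62 × 10^-38 kg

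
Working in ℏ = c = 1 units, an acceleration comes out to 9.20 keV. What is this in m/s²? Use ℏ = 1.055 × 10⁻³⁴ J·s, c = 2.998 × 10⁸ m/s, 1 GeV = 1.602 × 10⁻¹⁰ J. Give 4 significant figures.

Acceleration is [L]/[T]² = c·[E]/ℏ.
1 GeV → c/ℏ × (1 GeV in J) = 4.552 × 10³² m/s².
Convert the energy scale: 9.20 keV = 9.20 × 10⁻⁶ GeV.
Result: 9.20 × 10⁻⁶ × 4.552 × 10³² = 4.188 × 10²⁷ m/s².

4.188 × 10²⁷ m/s²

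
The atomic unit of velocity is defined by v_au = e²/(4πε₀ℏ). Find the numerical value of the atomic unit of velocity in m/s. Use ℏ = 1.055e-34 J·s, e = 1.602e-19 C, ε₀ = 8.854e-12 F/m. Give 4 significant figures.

v_au = e²/(4πε₀ℏ)
  = 2.566e-38 / 1.174e-44
  = 2.186e6 m/s

2.186e6 m/s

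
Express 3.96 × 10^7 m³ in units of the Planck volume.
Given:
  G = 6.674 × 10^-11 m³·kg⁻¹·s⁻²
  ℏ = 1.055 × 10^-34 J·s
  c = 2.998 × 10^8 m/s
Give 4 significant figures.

Planck volume: V_P = (ℏG/c³)^(3/2) = 4.224 × 10^-105 m³.
3.96 × 10^7 / 4.224 × 10^-105 = 9.375 × 10^111

9.375 × 10^111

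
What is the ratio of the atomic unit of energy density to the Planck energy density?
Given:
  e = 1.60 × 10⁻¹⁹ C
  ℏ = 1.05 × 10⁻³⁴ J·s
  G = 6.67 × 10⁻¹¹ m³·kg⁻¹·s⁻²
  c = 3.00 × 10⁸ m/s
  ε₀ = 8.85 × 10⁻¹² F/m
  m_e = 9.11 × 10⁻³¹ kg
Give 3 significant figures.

atomic unit of energy density: u_au = E_h/a₀³ = m_e⁴e¹⁰/((4πε₀)⁵ℏ⁸) = 3.01 × 10¹³ J/m³
Planck energy density: u_P = c⁷/(ℏG²) = 4.68 × 10¹¹³ J/m³
ratio = 3.01 × 10¹³ / 4.68 × 10¹¹³ = 6.44 × 10⁻¹⁰¹

6.44 × 10⁻¹⁰¹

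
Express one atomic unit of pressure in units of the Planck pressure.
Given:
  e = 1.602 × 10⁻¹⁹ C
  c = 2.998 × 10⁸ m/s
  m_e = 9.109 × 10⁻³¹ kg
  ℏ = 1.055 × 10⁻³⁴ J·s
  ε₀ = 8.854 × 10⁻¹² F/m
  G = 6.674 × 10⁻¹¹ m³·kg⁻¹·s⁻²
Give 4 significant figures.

atomic unit of pressure: P_au = E_h/a₀³ = m_e⁴e¹⁰/((4πε₀)⁵ℏ⁸) = 2.929 × 10¹³ Pa
Planck pressure: p_P = c⁷/(ℏG²) = 4.632 × 10¹¹³ Pa
ratio = 2.929 × 10¹³ / 4.632 × 10¹¹³ = 6.323 × 10⁻¹⁰¹

6.323 × 10⁻¹⁰¹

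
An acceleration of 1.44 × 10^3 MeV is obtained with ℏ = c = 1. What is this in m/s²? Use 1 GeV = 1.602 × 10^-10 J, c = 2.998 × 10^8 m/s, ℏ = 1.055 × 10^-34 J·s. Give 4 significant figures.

Acceleration is [L]/[T]² = c·[E]/ℏ.
1 GeV → c/ℏ × (1 GeV in J) = 4.552 × 10^32 m/s².
Convert the energy scale: 1.44 × 10^3 MeV = 1.44 GeV.
Result: 1.44 × 4.552 × 10^32 = 6.555 × 10^32 m/s².

6.555 × 10^32 m/s²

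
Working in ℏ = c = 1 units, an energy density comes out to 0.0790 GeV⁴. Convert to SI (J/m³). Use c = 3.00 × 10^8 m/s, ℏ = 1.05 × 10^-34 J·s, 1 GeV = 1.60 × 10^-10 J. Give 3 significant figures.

1.66 × 10^36 J/m³

[E]/[L]³ = [E]⁴/(ℏc)³; restore (ℏc)⁻³.
1 GeV⁴ → 1/(ℏc)³ × (1 GeV in J)⁴ = 2.10 × 10^37 J/m³.
Result: 0.0790 × 2.10 × 10^37 = 1.66 × 10^36 J/m³.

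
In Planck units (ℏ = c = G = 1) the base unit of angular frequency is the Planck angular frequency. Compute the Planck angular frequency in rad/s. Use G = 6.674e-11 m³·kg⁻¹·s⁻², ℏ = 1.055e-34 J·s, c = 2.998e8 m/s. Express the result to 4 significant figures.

1.855e43 rad/s

ω_P = √(c⁵/(ℏG))
  = √(3.440e86)
  = 1.855e43 rad/s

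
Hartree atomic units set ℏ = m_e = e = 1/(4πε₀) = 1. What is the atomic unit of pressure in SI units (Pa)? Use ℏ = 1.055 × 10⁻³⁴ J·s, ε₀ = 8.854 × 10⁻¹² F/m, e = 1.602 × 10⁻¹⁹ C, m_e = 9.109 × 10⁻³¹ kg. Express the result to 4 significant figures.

The unique combination of the constants set to 1 with dimensions of pressure is P_au = E_h/a₀³ = m_e⁴e¹⁰/((4πε₀)⁵ℏ⁸).
E_h = 4.354 × 10⁻¹⁸ J
a₀ = 5.297 × 10⁻¹¹ m
E_h/a₀³ = 2.929 × 10¹³ Pa

2.929 × 10¹³ Pa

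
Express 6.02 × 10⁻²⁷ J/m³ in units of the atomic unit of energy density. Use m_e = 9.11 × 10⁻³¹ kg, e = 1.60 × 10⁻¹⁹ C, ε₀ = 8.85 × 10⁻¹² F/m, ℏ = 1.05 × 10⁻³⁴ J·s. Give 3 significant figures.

2.00 × 10⁻⁴⁰

atomic unit of energy density: u_au = E_h/a₀³ = m_e⁴e¹⁰/((4πε₀)⁵ℏ⁸) = 3.01 × 10¹³ J/m³.
6.02 × 10⁻²⁷ / 3.01 × 10¹³ = 2.00 × 10⁻⁴⁰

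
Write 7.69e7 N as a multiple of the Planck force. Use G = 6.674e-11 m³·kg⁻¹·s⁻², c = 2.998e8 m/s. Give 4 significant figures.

Planck force: F_P = c⁴/G = 1.210e44 N.
7.69e7 / 1.210e44 = 6.353e-37

6.353e-37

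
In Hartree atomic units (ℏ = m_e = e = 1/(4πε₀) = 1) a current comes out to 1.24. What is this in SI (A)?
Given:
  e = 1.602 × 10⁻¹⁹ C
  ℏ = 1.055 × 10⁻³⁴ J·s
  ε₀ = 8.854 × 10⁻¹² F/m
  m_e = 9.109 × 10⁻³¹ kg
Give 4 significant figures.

One atomic unit of electric current: I_au = e E_h/ℏ = m_e e⁵/((4πε₀)²ℏ³) = 6.612 × 10⁻³ A.
1.24 × 6.612 × 10⁻³ A = 8.199 × 10⁻³ A

8.199 × 10⁻³ A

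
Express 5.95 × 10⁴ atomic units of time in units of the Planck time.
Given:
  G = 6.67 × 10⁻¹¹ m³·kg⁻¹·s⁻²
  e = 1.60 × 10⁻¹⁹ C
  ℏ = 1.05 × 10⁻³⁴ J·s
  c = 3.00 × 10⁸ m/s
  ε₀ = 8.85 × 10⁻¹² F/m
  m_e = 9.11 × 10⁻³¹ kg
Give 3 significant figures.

atomic unit of time: τ_au = (4πε₀)²ℏ³/(m_e e⁴) = 2.40 × 10⁻¹⁷ s
Planck time: t_P = √(ℏG/c⁵) = 5.37 × 10⁻⁴⁴ s
5.95 × 10⁴ × 2.40 × 10⁻¹⁷ / 5.37 × 10⁻⁴⁴ = 2.66 × 10³¹

2.66 × 10³¹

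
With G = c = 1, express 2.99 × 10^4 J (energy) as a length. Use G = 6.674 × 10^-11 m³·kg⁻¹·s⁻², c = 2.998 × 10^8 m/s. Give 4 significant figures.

Energy → length via G/c⁴.
2.99 × 10^4 J × (G/c⁴) = 2.470 × 10^-40 m

2.470 × 10^-40 m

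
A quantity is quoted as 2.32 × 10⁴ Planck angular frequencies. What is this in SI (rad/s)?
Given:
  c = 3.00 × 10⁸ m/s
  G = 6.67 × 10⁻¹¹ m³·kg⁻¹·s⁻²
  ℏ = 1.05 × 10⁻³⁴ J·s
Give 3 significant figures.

One Planck angular frequency: ω_P = √(c⁵/(ℏG)) = 1.86 × 10⁴³ rad/s.
2.32 × 10⁴ × 1.86 × 10⁴³ rad/s = 4.32 × 10⁴⁷ rad/s

4.32 × 10⁴⁷ rad/s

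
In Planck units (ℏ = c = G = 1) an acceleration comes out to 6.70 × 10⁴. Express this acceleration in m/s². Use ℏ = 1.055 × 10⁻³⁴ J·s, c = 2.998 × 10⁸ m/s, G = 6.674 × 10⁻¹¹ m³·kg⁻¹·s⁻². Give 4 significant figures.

3.725 × 10⁵⁶ m/s²

One Planck acceleration: a_P = √(c⁷/(ℏG)) = 5.560 × 10⁵¹ m/s².
6.70 × 10⁴ × 5.560 × 10⁵¹ m/s² = 3.725 × 10⁵⁶ m/s²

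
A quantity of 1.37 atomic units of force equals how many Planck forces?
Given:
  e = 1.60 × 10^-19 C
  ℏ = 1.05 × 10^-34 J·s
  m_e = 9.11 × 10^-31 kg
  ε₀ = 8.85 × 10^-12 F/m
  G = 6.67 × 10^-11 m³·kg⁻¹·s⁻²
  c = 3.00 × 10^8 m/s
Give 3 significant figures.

atomic unit of force: F_au = E_h/a₀ = m_e²e⁶/((4πε₀)³ℏ⁴) = 8.33 × 10^-8 N
Planck force: F_P = c⁴/G = 1.21 × 10^44 N
1.37 × 8.33 × 10^-8 / 1.21 × 10^44 = 9.40 × 10^-52

9.40 × 10^-52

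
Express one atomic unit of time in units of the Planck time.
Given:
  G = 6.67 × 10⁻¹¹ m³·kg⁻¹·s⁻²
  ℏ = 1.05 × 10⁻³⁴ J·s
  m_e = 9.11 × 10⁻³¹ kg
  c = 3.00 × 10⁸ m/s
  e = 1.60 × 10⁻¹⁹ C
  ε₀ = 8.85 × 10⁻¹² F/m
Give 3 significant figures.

4.47 × 10²⁶

atomic unit of time: τ_au = (4πε₀)²ℏ³/(m_e e⁴) = 2.40 × 10⁻¹⁷ s
Planck time: t_P = √(ℏG/c⁵) = 5.37 × 10⁻⁴⁴ s
ratio = 2.40 × 10⁻¹⁷ / 5.37 × 10⁻⁴⁴ = 4.47 × 10²⁶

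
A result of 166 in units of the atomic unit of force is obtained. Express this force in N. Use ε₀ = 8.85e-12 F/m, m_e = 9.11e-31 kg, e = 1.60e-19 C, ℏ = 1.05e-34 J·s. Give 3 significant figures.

One atomic unit of force: F_au = E_h/a₀ = m_e²e⁶/((4πε₀)³ℏ⁴) = 8.33e-8 N.
166 × 8.33e-8 N = 1.38e-5 N

1.38e-5 N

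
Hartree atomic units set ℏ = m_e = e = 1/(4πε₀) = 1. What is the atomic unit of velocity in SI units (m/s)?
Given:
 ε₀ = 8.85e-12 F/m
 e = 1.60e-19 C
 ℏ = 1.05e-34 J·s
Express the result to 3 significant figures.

2.19e6 m/s

The unique combination of the constants set to 1 with dimensions of velocity is v_au = e²/(4πε₀ℏ).
  = 2.56e-38 / 1.17e-44
  = 2.19e6 m/s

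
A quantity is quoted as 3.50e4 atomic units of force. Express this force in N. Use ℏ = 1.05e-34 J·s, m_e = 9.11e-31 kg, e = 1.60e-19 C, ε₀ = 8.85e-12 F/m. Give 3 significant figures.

One atomic unit of force: F_au = E_h/a₀ = m_e²e⁶/((4πε₀)³ℏ⁴) = 8.33e-8 N.
3.50e4 × 8.33e-8 N = 2.91e-3 N

2.91e-3 N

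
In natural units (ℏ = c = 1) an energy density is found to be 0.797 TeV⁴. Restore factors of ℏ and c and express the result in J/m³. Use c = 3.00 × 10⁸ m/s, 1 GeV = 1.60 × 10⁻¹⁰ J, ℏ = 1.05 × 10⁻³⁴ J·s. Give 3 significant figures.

1.67 × 10⁴⁹ J/m³

[E]/[L]³ = [E]⁴/(ℏc)³; restore (ℏc)⁻³.
1 GeV⁴ → 1/(ℏc)³ × (1 GeV in J)⁴ = 2.10 × 10³⁷ J/m³.
Convert the energy scale: 0.797 TeV⁴ = 7.97 × 10¹¹ GeV⁴.
Result: 7.97 × 10¹¹ × 2.10 × 10³⁷ = 1.67 × 10⁴⁹ J/m³.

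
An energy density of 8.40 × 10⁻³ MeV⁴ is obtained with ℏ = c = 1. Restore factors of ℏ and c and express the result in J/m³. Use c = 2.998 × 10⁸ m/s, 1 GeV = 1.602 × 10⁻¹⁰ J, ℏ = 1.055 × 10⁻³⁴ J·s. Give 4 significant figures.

1.749 × 10²³ J/m³

[E]/[L]³ = [E]⁴/(ℏc)³; restore (ℏc)⁻³.
1 GeV⁴ → 1/(ℏc)³ × (1 GeV in J)⁴ = 2.082 × 10³⁷ J/m³.
Convert the energy scale: 8.40 × 10⁻³ MeV⁴ = 8.40 × 10⁻¹⁵ GeV⁴.
Result: 8.40 × 10⁻¹⁵ × 2.082 × 10³⁷ = 1.749 × 10²³ J/m³.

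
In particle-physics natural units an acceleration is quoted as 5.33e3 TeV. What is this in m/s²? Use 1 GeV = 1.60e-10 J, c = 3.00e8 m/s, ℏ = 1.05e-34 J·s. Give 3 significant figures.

Acceleration is [L]/[T]² = c·[E]/ℏ.
1 GeV → c/ℏ × (1 GeV in J) = 4.57e32 m/s².
Convert the energy scale: 5.33e3 TeV = 5.33e6 GeV.
Result: 5.33e6 × 4.57e32 = 2.44e39 m/s².

2.44e39 m/s²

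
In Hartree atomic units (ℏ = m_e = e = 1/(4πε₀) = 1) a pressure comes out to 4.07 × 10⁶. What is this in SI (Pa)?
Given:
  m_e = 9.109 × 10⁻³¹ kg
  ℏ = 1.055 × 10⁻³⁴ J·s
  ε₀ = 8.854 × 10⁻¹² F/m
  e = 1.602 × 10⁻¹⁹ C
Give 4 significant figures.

1.192 × 10²⁰ Pa

One atomic unit of pressure: P_au = E_h/a₀³ = m_e⁴e¹⁰/((4πε₀)⁵ℏ⁸) = 2.929 × 10¹³ Pa.
4.07 × 10⁶ × 2.929 × 10¹³ Pa = 1.192 × 10²⁰ Pa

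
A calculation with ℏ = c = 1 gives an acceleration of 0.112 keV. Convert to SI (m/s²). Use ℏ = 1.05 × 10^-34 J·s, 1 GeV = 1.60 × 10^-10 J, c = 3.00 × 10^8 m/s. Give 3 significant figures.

Acceleration is [L]/[T]² = c·[E]/ℏ.
1 GeV → c/ℏ × (1 GeV in J) = 4.57 × 10^32 m/s².
Convert the energy scale: 0.112 keV = 1.12 × 10^-7 GeV.
Result: 1.12 × 10^-7 × 4.57 × 10^32 = 5.12 × 10^25 m/s².

5.12 × 10^25 m/s²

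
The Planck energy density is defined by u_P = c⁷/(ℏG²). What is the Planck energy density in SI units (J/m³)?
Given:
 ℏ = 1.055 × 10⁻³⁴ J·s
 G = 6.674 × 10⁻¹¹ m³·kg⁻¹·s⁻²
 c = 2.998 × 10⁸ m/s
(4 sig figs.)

4.632 × 10¹¹³ J/m³

u_P = c⁷/(ℏG²)
  = 2.177 × 10⁵⁹ / 4.699 × 10⁻⁵⁵
  = 4.632 × 10¹¹³ J/m³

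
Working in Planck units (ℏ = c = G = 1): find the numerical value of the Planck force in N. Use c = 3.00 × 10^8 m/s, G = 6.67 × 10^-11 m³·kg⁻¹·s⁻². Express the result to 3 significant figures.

1.21 × 10^44 N

Dimensional analysis gives F_P = c⁴/G.
  = 8.10 × 10^33 / 6.67 × 10^-11
  = 1.21 × 10^44 N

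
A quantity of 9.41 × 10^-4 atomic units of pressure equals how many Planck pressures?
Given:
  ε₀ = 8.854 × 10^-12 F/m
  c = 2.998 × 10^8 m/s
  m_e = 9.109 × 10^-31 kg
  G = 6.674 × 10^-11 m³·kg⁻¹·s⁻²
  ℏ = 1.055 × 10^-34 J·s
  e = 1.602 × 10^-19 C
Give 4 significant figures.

5.950 × 10^-104

atomic unit of pressure: P_au = E_h/a₀³ = m_e⁴e¹⁰/((4πε₀)⁵ℏ⁸) = 2.929 × 10^13 Pa
Planck pressure: p_P = c⁷/(ℏG²) = 4.632 × 10^113 Pa
9.41 × 10^-4 × 2.929 × 10^13 / 4.632 × 10^113 = 5.950 × 10^-104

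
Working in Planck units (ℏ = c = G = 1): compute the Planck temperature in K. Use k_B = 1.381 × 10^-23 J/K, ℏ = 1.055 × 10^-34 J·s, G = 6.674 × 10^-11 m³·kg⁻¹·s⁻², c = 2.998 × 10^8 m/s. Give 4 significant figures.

1.417 × 10^32 K

Dimensional analysis gives T_P = √(ℏc⁵/G) / k_B.
  = √(3.828 × 10^18) × 7.241 × 10^22
  = 1.417 × 10^32 K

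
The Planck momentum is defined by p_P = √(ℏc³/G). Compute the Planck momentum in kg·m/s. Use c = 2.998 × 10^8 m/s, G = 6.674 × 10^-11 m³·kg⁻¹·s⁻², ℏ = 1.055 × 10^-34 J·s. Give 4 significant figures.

6.527 kg·m/s

p_P = √(ℏc³/G)
  = √(42.60)
  = 6.527 kg·m/s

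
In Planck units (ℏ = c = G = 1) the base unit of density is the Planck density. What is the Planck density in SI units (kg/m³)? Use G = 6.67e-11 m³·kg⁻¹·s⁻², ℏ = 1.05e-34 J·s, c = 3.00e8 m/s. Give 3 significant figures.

5.20e96 kg/m³

ρ_P = c⁵/(ℏG²)
  = 2.43e42 / 4.67e-55
  = 5.20e96 kg/m³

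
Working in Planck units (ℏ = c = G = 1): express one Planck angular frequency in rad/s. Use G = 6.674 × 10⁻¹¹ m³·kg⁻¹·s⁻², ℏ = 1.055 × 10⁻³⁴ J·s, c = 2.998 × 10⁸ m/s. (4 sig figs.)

1.855 × 10⁴³ rad/s

Dimensional analysis gives ω_P = √(c⁵/(ℏG)).
  = √(3.440 × 10⁸⁶)
  = 1.855 × 10⁴³ rad/s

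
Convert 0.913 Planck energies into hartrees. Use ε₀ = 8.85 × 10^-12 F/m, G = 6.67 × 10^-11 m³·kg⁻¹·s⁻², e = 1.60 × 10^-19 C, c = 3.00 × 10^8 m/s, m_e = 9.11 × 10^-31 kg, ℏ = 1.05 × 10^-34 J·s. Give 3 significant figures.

4.08 × 10^26

Planck energy: E_P = √(ℏc⁵/G) = 1.96 × 10^9 J
hartree: E_h = m_e e⁴/(4πε₀ℏ)² = 4.38 × 10^-18 J
0.913 × 1.96 × 10^9 / 4.38 × 10^-18 = 4.08 × 10^26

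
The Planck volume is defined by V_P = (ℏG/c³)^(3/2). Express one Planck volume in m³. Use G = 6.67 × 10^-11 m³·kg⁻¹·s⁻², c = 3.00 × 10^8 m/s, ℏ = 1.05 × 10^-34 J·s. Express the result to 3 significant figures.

V_P = (ℏG/c³)^(3/2)
  = √(1.75 × 10^-209)
  = 4.18 × 10^-105 m³

4.18 × 10^-105 m³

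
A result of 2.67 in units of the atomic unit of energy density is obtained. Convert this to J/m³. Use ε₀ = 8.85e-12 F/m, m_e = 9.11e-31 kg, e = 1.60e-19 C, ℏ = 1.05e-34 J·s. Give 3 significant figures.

8.04e13 J/m³

One atomic unit of energy density: u_au = E_h/a₀³ = m_e⁴e¹⁰/((4πε₀)⁵ℏ⁸) = 3.01e13 J/m³.
2.67 × 3.01e13 J/m³ = 8.04e13 J/m³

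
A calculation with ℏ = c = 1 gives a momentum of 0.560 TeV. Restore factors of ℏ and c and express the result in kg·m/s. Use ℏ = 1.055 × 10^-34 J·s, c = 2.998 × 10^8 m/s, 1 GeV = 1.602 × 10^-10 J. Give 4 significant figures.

2.992 × 10^-16 kg·m/s

Momentum is [E]/c; divide by c.
1 GeV → 1/c × (1 GeV in J) = 5.344 × 10^-19 kg·m/s.
Convert the energy scale: 0.560 TeV = 560 GeV.
Result: 560 × 5.344 × 10^-19 = 2.992 × 10^-16 kg·m/s.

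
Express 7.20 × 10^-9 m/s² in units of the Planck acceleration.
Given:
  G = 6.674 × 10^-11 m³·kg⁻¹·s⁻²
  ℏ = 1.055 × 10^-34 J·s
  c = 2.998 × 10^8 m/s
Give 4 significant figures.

1.295 × 10^-60

Planck acceleration: a_P = √(c⁷/(ℏG)) = 5.560 × 10^51 m/s².
7.20 × 10^-9 / 5.560 × 10^51 = 1.295 × 10^-60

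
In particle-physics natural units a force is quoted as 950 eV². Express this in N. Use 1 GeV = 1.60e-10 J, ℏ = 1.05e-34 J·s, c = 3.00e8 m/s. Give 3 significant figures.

7.72e-10 N

Force is [E]/[L] = [E]²/(ℏc); restore (ℏc)⁻¹.
1 GeV² → 1/(ℏc) × (1 GeV in J)² = 8.13e5 N.
Convert the energy scale: 950 eV² = 9.50e-16 GeV².
Result: 9.50e-16 × 8.13e5 = 7.72e-10 N.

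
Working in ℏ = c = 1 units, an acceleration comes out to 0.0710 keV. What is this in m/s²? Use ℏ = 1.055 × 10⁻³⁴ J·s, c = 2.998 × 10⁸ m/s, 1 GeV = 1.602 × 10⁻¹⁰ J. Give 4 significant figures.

3.232 × 10²⁵ m/s²

Acceleration is [L]/[T]² = c·[E]/ℏ.
1 GeV → c/ℏ × (1 GeV in J) = 4.552 × 10³² m/s².
Convert the energy scale: 0.0710 keV = 7.10 × 10⁻⁸ GeV.
Result: 7.10 × 10⁻⁸ × 4.552 × 10³² = 3.232 × 10²⁵ m/s².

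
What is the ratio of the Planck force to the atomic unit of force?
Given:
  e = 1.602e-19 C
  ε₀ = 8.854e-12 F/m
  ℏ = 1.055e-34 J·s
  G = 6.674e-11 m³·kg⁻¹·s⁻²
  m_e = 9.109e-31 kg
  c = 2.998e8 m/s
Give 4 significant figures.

1.473e51

Planck force: F_P = c⁴/G = 1.210e44 N
atomic unit of force: F_au = E_h/a₀ = m_e²e⁶/((4πε₀)³ℏ⁴) = 8.220e-8 N
ratio = 1.210e44 / 8.220e-8 = 1.473e51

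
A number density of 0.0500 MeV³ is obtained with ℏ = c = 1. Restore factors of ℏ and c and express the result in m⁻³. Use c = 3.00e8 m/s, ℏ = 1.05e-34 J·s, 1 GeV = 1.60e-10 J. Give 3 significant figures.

6.55e36 m⁻³

Number density is [L]⁻³ = [E]³/(ℏc)³.
1 GeV³ → 1/(ℏc)³ × (1 GeV in J)³ = 1.31e47 m⁻³.
Convert the energy scale: 0.0500 MeV³ = 5.00e-11 GeV³.
Result: 5.00e-11 × 1.31e47 = 6.55e36 m⁻³.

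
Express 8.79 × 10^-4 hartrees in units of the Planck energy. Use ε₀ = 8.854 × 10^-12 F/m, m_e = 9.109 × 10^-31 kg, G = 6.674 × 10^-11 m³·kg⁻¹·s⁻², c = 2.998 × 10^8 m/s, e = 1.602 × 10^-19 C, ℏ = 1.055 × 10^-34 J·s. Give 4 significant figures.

hartree: E_h = m_e e⁴/(4πε₀ℏ)² = 4.354 × 10^-18 J
Planck energy: E_P = √(ℏc⁵/G) = 1.957 × 10^9 J
8.79 × 10^-4 × 4.354 × 10^-18 / 1.957 × 10^9 = 1.956 × 10^-30

1.956 × 10^-30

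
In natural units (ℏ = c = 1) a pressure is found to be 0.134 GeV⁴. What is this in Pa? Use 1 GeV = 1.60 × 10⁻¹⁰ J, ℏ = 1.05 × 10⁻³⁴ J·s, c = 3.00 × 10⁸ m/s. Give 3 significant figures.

Pressure is [E]/[L]³ = [E]⁴/(ℏc)³.
1 GeV⁴ → 1/(ℏc)³ × (1 GeV in J)⁴ = 2.10 × 10³⁷ Pa.
Result: 0.134 × 2.10 × 10³⁷ = 2.81 × 10³⁶ Pa.

2.81 × 10³⁶ Pa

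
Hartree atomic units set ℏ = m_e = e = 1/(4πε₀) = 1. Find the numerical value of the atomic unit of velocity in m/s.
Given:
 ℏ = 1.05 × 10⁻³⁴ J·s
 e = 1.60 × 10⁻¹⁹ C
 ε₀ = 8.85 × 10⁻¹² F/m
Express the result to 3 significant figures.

2.19 × 10⁶ m/s

From ℏ = m_e = e = 1/(4πε₀) = 1 the velocity scale is v_au = e²/(4πε₀ℏ).
  = 2.56 × 10⁻³⁸ / 1.17 × 10⁻⁴⁴
  = 2.19 × 10⁶ m/s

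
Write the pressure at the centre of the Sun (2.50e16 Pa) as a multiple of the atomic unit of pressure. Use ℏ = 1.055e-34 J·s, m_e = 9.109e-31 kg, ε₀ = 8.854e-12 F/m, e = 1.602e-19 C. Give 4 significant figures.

853.5

atomic unit of pressure: P_au = E_h/a₀³ = m_e⁴e¹⁰/((4πε₀)⁵ℏ⁸) = 2.929e13 Pa.
2.50e16 / 2.929e13 = 853.5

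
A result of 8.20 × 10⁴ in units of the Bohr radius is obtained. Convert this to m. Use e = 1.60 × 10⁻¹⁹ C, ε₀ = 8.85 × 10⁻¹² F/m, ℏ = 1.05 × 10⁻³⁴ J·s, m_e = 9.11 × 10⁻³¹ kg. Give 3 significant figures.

One Bohr radius: a₀ = 4πε₀ℏ²/(m_e e²) = 5.26 × 10⁻¹¹ m.
8.20 × 10⁴ × 5.26 × 10⁻¹¹ m = 4.31 × 10⁻⁶ m

4.31 × 10⁻⁶ m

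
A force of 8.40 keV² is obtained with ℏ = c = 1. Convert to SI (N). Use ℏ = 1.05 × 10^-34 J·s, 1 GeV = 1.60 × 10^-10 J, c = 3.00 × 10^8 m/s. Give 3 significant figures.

6.83 × 10^-6 N

Force is [E]/[L] = [E]²/(ℏc); restore (ℏc)⁻¹.
1 GeV² → 1/(ℏc) × (1 GeV in J)² = 8.13 × 10^5 N.
Convert the energy scale: 8.40 keV² = 8.40 × 10^-12 GeV².
Result: 8.40 × 10^-12 × 8.13 × 10^5 = 6.83 × 10^-6 N.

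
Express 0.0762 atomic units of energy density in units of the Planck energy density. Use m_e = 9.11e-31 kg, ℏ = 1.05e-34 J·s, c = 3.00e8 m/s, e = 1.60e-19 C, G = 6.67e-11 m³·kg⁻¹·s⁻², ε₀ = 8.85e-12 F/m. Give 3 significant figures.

atomic unit of energy density: u_au = E_h/a₀³ = m_e⁴e¹⁰/((4πε₀)⁵ℏ⁸) = 3.01e13 J/m³
Planck energy density: u_P = c⁷/(ℏG²) = 4.68e113 J/m³
0.0762 × 3.01e13 / 4.68e113 = 4.90e-102

4.90e-102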